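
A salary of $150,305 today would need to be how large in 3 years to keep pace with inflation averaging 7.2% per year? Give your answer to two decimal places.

$185,164.52

Cumulative price-level factor: (1+7.2%)^3 = 1.231925248.
The nominal amount required is $150,305 scaled up by that factor.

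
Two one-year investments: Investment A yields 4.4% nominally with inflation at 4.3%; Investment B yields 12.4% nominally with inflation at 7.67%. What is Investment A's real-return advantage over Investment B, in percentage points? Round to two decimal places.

Investment A real return: 1.044/1.043 − 1 = 0.096%.
Investment B real return: 1.124/1.0767 − 1 = 4.393%.
Difference: 0.096 − 4.393 = -4.297 pp.

-4.30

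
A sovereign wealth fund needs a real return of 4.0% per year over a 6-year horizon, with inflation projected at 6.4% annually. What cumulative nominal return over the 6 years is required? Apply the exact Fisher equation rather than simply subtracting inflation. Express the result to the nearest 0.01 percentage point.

83.59%

Required annual nominal rate: (1+4.0%)(1+6.4%) − 1 = 10.656%.
Cumulative over 6 years: (1 + 0.10656)^6 − 1 ≈ 0.83590.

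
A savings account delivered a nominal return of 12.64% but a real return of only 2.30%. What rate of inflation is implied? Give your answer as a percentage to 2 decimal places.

10.11%

From (1+r_nom) = (1+r_real)(1+π), we get 1+π = (1 + 12.64%)/(1 + 2.30%) = 1.1264/1.0230 ≈ 1.10108.
So π ≈ 10.1075%.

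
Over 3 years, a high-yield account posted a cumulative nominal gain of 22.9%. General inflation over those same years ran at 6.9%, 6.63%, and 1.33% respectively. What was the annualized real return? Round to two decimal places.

2.09%

Cumulative inflation factor: 1.069 × 1.0663 × 1.0133 ≈ 1.15504.
Nominal growth factor: 1.22900. Real growth factor = 1.22900 / 1.15504 ≈ 1.06404.
Annualized: 1.06404^(1/3) − 1 ≈ 0.02091.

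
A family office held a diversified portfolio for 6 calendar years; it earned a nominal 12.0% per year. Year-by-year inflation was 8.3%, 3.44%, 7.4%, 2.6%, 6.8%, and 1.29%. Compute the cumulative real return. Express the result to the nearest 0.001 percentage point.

Cumulative inflation factor: 1.083 × 1.0344 × 1.074 × 1.026 × 1.068 × 1.0129 ≈ 1.33538.
Nominal growth factor: 1.97382. Real growth factor = 1.97382 / 1.33538 ≈ 1.47809.
Total real return ≈ 47.8093%.

47.809%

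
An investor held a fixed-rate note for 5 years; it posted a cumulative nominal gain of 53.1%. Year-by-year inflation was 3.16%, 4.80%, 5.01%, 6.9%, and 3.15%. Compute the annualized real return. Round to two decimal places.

Cumulative inflation factor: 1.0316 × 1.0480 × 1.0501 × 1.069 × 1.0315 ≈ 1.25184.
Nominal growth factor: 1.53100. Real growth factor = 1.53100 / 1.25184 ≈ 1.22300.
Annualized: 1.22300^(1/5) − 1 ≈ 0.04108.

4.11%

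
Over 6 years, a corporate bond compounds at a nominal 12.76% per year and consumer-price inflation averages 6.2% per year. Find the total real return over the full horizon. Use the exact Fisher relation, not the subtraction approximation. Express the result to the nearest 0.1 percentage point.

43.3%

The annual real rate is (1+12.76%)/(1+6.2%) − 1 = 6.1770%.
Compounded over 6 years: (1 + 0.061770)^6 − 1 ≈ 0.43279.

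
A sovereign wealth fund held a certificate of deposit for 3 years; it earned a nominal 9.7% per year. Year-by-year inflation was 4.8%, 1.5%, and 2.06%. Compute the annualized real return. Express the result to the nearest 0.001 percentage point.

Cumulative inflation factor: 1.048 × 1.015 × 1.0206 ≈ 1.08563.
Nominal growth factor: 1.32014. Real growth factor = 1.32014 / 1.08563 ≈ 1.21601.
Annualized: 1.21601^(1/3) − 1 ≈ 0.06736.

6.736%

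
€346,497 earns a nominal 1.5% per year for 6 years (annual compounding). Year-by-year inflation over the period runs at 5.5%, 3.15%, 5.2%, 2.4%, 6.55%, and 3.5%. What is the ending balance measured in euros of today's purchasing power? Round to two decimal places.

Nominal value at maturity: €346,497 × (1 + 1.5%)^6 ≈ €378,874.81.
Price-level factor over 6 years: 1.055 × 1.0315 × 1.052 × 1.024 × 1.0655 × 1.035 ≈ 1.2927995499.
The maturity value deflated by that factor is the answer in today's purchasing power.

€293,065.39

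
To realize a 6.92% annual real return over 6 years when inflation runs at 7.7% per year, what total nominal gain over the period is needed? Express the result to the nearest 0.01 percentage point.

Required annual nominal rate: (1+6.92%)(1+7.7%) − 1 = 15.15284%.
Cumulative over 6 years: (1 + 0.1515284)^6 − 1 ≈ 1.33157.

133.16%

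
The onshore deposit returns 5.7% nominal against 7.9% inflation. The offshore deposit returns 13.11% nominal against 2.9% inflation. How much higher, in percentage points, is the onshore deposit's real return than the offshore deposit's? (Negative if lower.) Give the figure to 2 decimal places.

-11.96

The onshore deposit real return: 1.057/1.079 − 1 = -2.039%.
The offshore deposit real return: 1.1311/1.029 − 1 = 9.922%.
Difference: -2.039 − 9.922 = -11.961 pp.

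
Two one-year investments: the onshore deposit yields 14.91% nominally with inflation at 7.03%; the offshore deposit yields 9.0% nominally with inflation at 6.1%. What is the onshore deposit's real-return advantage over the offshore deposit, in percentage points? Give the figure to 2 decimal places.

The onshore deposit real return: 1.1491/1.0703 − 1 = 7.362%.
The offshore deposit real return: 1.090/1.061 − 1 = 2.733%.
Difference: 7.362 − 2.733 = 4.629 pp.

4.63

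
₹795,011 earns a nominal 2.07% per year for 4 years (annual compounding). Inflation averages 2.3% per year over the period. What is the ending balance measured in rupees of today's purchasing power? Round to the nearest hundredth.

Nominal value at maturity: ₹795,011 × (1 + 2.07%)^4 ≈ ₹862,910.19.
Price-level factor over 4 years: (1 + 2.3%)^4 ≈ 1.0952229478.
Dividing the nominal maturity value by the price-level factor gives the value in today's money.

₹787,885.42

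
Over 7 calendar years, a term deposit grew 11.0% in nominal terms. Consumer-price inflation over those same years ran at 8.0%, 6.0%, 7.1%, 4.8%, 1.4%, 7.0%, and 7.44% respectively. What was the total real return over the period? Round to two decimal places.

Cumulative inflation factor: 1.080 × 1.060 × 1.071 × 1.048 × 1.014 × 1.070 × 1.0744 ≈ 1.49785.
Nominal growth factor: 1.11000. Real growth factor = 1.11000 / 1.49785 ≈ 0.74106.
Total real return ≈ -25.8937%.

-25.89%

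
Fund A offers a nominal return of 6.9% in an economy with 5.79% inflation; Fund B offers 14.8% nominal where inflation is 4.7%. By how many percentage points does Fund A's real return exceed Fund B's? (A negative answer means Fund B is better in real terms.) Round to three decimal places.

Fund A real return: 1.069/1.0579 − 1 = 1.0492%.
Fund B real return: 1.148/1.047 − 1 = 9.6466%.
Difference: 1.0492 − 9.6466 = -8.5974 pp.

-8.597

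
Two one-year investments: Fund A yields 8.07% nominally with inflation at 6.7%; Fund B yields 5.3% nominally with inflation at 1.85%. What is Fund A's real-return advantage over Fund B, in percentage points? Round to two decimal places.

Fund A real return: 1.0807/1.067 − 1 = 1.284%.
Fund B real return: 1.053/1.0185 − 1 = 3.387%.
Difference: 1.284 − 3.387 = -2.103 pp.

-2.10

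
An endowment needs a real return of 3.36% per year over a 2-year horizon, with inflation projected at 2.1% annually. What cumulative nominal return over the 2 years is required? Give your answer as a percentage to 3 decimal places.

Required annual nominal rate: (1+3.36%)(1+2.1%) − 1 = 5.53056%.
Cumulative over 2 years: (1 + 0.0553056)^2 − 1 ≈ 0.11367.

11.367%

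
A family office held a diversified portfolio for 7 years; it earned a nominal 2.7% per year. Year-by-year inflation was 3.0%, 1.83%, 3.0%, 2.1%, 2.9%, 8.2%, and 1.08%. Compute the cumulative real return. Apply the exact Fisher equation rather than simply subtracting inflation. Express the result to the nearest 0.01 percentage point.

-2.92%

Cumulative inflation factor: 1.030 × 1.0183 × 1.030 × 1.021 × 1.029 × 1.082 × 1.0108 ≈ 1.24132.
Nominal growth factor: 1.20502. Real growth factor = 1.20502 / 1.24132 ≈ 0.97075.
Total real return ≈ -2.9246%.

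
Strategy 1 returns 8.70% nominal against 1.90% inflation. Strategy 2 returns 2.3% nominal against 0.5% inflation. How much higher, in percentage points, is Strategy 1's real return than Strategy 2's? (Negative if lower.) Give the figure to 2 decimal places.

4.88

Strategy 1 real return: 1.0870/1.0190 − 1 = 6.673%.
Strategy 2 real return: 1.023/1.005 − 1 = 1.791%.
Difference: 6.673 − 1.791 = 4.882 pp.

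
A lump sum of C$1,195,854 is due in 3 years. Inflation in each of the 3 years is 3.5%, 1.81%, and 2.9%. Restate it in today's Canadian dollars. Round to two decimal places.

Price-level factor over 3 years: 1.035 × 1.0181 × 1.029 = 1.0842917715.
Purchasing power today: C$1,195,854 divided by that factor.

C$1,102,889.49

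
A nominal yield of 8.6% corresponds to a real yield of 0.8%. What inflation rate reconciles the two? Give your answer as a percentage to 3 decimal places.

7.738%

From (1+r_nom) = (1+r_real)(1+π), we get 1+π = (1 + 8.6%)/(1 + 0.8%) = 1.086/1.008 ≈ 1.07738.
So π ≈ 7.7381%.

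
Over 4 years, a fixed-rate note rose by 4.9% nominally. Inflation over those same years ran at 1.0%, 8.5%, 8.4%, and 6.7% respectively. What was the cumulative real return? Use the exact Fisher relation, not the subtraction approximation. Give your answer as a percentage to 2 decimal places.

Cumulative inflation factor: 1.010 × 1.085 × 1.084 × 1.067 ≈ 1.26749.
Nominal growth factor: 1.04900. Real growth factor = 1.04900 / 1.26749 ≈ 0.82762.
Total real return ≈ -17.2381%.

-17.24%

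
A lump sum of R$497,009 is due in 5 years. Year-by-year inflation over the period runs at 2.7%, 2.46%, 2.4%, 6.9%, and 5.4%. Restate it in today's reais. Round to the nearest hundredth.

Price-level factor over 5 years: 1.027 × 1.0246 × 1.024 × 1.069 × 1.054 ≈ 1.2140681554.
Purchasing power today: R$497,009 divided by that factor.

R$409,374.88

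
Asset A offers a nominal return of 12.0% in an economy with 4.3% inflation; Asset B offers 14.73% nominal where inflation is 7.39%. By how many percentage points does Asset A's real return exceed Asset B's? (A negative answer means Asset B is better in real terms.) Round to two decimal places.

0.55

Asset A real return: 1.120/1.043 − 1 = 7.383%.
Asset B real return: 1.1473/1.0739 − 1 = 6.835%.
Difference: 7.383 − 6.835 = 0.548 pp.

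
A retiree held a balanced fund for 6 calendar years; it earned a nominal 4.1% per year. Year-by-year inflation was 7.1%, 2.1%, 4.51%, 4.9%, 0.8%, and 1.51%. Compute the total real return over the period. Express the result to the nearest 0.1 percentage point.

3.7%

Cumulative inflation factor: 1.071 × 1.021 × 1.0451 × 1.049 × 1.008 × 1.0151 ≈ 1.22664.
Nominal growth factor: 1.27264. Real growth factor = 1.27264 / 1.22664 ≈ 1.03750.
Total real return ≈ 3.7496%.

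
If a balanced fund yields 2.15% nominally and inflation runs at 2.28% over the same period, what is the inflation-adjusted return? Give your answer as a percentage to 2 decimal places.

-0.13%

Real return via the Fisher equation: (1 + 2.15%)/(1 + 2.28%) − 1 = 1.0215/1.0228 − 1 ≈ -0.00127.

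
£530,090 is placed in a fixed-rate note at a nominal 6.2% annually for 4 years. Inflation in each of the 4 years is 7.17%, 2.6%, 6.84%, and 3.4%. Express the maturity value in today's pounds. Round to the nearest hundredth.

£555,101.84

Nominal value at maturity: £530,090 × (1 + 6.2%)^4 ≈ £674,291.49.
Price-level factor over 4 years: 1.0717 × 1.026 × 1.0684 × 1.034 ≈ 1.2147167206.
Dividing the nominal maturity value by the price-level factor gives the value in today's money.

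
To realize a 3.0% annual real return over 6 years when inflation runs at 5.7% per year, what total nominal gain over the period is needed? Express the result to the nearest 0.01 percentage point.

Required annual nominal rate: (1+3.0%)(1+5.7%) − 1 = 8.871%.
Cumulative over 6 years: (1 + 0.08871)^6 − 1 ≈ 0.66523.

66.52%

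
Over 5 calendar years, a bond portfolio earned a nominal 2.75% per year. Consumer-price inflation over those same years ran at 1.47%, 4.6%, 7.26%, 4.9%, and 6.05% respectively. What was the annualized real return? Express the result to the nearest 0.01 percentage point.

-1.99%

Cumulative inflation factor: 1.0147 × 1.046 × 1.0726 × 1.049 × 1.0605 ≈ 1.26647.
Nominal growth factor: 1.14527. Real growth factor = 1.14527 / 1.26647 ≈ 0.90431.
Annualized: 0.90431^(1/5) − 1 ≈ -0.01992.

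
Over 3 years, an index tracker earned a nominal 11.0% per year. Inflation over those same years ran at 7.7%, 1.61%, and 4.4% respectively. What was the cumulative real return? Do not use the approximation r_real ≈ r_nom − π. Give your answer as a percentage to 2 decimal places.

19.71%

Cumulative inflation factor: 1.077 × 1.0161 × 1.044 ≈ 1.14249.
Nominal growth factor: 1.36763. Real growth factor = 1.36763 / 1.14249 ≈ 1.19706.
Total real return ≈ 19.7061%.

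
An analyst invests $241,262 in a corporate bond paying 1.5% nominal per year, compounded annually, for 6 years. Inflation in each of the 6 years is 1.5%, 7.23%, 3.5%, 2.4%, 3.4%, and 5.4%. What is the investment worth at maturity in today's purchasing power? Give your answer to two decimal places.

Nominal value at maturity: $241,262 × (1 + 1.5%)^6 ≈ $263,806.31.
Price-level factor over 6 years: 1.015 × 1.0723 × 1.035 × 1.024 × 1.034 × 1.054 ≈ 1.2571404608.
Dividing the nominal maturity value by the price-level factor gives the value in today's money.

$209,846.33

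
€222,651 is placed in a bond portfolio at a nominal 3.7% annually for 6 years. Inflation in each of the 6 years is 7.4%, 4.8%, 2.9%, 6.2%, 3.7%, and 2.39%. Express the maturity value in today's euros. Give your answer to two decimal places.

€212,009.55

Nominal value at maturity: €222,651 × (1 + 3.7%)^6 ≈ €276,883.57.
Price-level factor over 6 years: 1.074 × 1.048 × 1.029 × 1.062 × 1.037 × 1.0239 ≈ 1.3059957237.
The maturity value deflated by that factor is the answer in today's purchasing power.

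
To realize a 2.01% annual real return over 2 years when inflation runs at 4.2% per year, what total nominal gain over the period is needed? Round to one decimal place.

Required annual nominal rate: (1+2.01%)(1+4.2%) − 1 = 6.29442%.
Cumulative over 2 years: (1 + 0.0629442)^2 − 1 ≈ 0.12985.

13.0%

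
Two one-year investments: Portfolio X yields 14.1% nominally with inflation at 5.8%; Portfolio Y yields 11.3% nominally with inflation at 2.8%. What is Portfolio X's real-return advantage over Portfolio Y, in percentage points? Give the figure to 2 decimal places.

Portfolio X real return: 1.141/1.058 − 1 = 7.845%.
Portfolio Y real return: 1.113/1.028 − 1 = 8.268%.
Difference: 7.845 − 8.268 = -0.423 pp.

-0.42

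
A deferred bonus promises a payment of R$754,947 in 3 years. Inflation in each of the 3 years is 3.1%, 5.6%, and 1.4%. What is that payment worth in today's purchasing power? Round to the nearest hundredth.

Price-level factor over 3 years: 1.031 × 1.056 × 1.014 = 1.103978304.
Purchasing power today: R$754,947 divided by that factor.

R$683,842.24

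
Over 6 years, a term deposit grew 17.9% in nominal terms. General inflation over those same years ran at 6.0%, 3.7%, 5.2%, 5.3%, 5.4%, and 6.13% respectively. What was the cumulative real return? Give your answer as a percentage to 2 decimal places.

Cumulative inflation factor: 1.060 × 1.037 × 1.052 × 1.053 × 1.054 × 1.0613 ≈ 1.36210.
Nominal growth factor: 1.17900. Real growth factor = 1.17900 / 1.36210 ≈ 0.86558.
Total real return ≈ -13.4422%.

-13.44%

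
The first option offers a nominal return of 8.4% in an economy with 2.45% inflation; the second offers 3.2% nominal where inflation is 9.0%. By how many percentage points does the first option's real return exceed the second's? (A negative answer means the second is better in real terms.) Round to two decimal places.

11.13

The first option real return: 1.084/1.0245 − 1 = 5.808%.
The second real return: 1.032/1.090 − 1 = -5.321%.
Difference: 5.808 − (-5.321) = 11.129 pp.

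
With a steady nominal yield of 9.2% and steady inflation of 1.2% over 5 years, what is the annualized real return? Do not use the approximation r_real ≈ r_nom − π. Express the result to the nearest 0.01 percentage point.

With constant rates the annual real return is the same each year: (1+9.2%)/(1+1.2%) − 1 = 0.07905.

7.91%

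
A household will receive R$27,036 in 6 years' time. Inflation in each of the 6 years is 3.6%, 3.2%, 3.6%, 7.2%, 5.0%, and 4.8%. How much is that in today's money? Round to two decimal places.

Price-level factor over 6 years: 1.036 × 1.032 × 1.036 × 1.072 × 1.050 × 1.048 ≈ 1.3066057804.
Purchasing power today: R$27,036 divided by that factor.

R$20,691.78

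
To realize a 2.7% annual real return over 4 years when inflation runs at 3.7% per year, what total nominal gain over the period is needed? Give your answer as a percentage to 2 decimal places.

Required annual nominal rate: (1+2.7%)(1+3.7%) − 1 = 6.4999%.
Cumulative over 4 years: (1 + 0.064999)^4 − 1 ≈ 0.28646.

28.65%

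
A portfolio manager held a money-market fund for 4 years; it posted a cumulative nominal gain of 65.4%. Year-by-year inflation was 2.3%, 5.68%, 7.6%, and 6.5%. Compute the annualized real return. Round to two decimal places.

Cumulative inflation factor: 1.023 × 1.0568 × 1.076 × 1.065 ≈ 1.23888.
Nominal growth factor: 1.65400. Real growth factor = 1.65400 / 1.23888 ≈ 1.33507.
Annualized: 1.33507^(1/4) − 1 ≈ 0.07492.

7.49%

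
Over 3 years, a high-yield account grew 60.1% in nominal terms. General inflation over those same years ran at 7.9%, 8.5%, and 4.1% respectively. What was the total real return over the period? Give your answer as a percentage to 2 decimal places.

Cumulative inflation factor: 1.079 × 1.085 × 1.041 ≈ 1.21871.
Nominal growth factor: 1.60100. Real growth factor = 1.60100 / 1.21871 ≈ 1.31368.
Total real return ≈ 31.3679%.

31.37%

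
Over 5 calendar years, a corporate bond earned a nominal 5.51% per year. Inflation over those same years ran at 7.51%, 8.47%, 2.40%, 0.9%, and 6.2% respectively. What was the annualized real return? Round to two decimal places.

0.43%

Cumulative inflation factor: 1.0751 × 1.0847 × 1.0240 × 1.009 × 1.062 ≈ 1.27960.
Nominal growth factor: 1.30758. Real growth factor = 1.30758 / 1.27960 ≈ 1.02187.
Annualized: 1.02187^(1/5) − 1 ≈ 0.00434.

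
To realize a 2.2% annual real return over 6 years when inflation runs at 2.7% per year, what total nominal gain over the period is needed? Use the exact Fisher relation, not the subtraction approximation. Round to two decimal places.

Required annual nominal rate: (1+2.2%)(1+2.7%) − 1 = 4.9594%.
Cumulative over 6 years: (1 + 0.049594)^6 − 1 ≈ 0.33699.

33.70%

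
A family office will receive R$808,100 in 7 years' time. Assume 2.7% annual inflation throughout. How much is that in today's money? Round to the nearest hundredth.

R$670,613.05

Price-level factor over 7 years: (1 + 2.7%)^7 ≈ 1.2050168095.
Purchasing power today: R$808,100 divided by that factor.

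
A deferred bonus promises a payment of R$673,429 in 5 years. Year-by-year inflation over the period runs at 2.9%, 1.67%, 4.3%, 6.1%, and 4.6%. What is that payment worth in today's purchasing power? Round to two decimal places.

Price-level factor over 5 years: 1.029 × 1.0167 × 1.043 × 1.061 × 1.046 ≈ 1.2109872626.
Purchasing power today: R$673,429 divided by that factor.

R$556,099.16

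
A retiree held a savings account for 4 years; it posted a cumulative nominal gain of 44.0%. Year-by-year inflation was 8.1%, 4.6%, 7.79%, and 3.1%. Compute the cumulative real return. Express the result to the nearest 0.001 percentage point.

14.596%

Cumulative inflation factor: 1.081 × 1.046 × 1.0779 × 1.031 ≈ 1.25659.
Nominal growth factor: 1.44000. Real growth factor = 1.44000 / 1.25659 ≈ 1.14596.
Total real return ≈ 14.5956%.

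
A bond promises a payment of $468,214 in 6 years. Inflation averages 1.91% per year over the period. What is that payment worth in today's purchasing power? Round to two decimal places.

$417,968.53

Price-level factor over 6 years: (1 + 1.91%)^6 ≈ 1.1202135190.
Purchasing power today: $468,214 divided by that factor.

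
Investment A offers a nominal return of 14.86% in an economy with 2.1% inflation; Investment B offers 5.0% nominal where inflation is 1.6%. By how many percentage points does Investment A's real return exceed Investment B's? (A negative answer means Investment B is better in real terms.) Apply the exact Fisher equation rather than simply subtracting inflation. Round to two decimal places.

Investment A real return: 1.1486/1.021 − 1 = 12.498%.
Investment B real return: 1.050/1.016 − 1 = 3.346%.
Difference: 12.498 − 3.346 = 9.152 pp.

9.15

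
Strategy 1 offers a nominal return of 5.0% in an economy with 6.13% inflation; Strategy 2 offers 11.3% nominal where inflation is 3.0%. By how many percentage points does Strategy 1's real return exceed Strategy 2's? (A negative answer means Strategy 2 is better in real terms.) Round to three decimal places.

Strategy 1 real return: 1.050/1.0613 − 1 = -1.0647%.
Strategy 2 real return: 1.113/1.030 − 1 = 8.0583%.
Difference: -1.0647 − 8.0583 = -9.1230 pp.

-9.123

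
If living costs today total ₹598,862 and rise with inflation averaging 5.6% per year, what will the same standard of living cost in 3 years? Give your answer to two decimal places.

Cumulative price-level factor: (1+5.6%)^3 = 1.177583616.
The nominal amount required is ₹598,862 scaled up by that factor.

₹705,210.08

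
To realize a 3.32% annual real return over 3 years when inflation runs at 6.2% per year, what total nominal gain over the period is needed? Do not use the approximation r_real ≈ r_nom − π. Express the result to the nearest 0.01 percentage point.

32.11%

Required annual nominal rate: (1+3.32%)(1+6.2%) − 1 = 9.72584%.
Cumulative over 3 years: (1 + 0.0972584)^3 − 1 ≈ 0.32107.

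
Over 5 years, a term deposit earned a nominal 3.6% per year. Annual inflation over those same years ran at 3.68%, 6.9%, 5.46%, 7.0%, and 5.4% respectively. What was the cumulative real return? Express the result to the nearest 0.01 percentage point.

Cumulative inflation factor: 1.0368 × 1.069 × 1.0546 × 1.070 × 1.054 ≈ 1.31821.
Nominal growth factor: 1.19344. Real growth factor = 1.19344 / 1.31821 ≈ 0.90534.
Total real return ≈ -9.4655%.

-9.47%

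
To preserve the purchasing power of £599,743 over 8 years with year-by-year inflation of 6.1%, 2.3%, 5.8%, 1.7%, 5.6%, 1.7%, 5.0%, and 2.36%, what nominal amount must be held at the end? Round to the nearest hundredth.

£808,476.26

Cumulative price-level factor: 1.061 × 1.023 × 1.058 × 1.017 × 1.056 × 1.017 × 1.050 × 1.0236 ≈ 1.3480378476.
The nominal amount required is £599,743 scaled up by that factor.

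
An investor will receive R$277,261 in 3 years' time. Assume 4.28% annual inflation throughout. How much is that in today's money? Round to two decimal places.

R$244,503.86

Price-level factor over 3 years: (1 + 4.28%)^3 ≈ 1.1339739228.
Purchasing power today: R$277,261 divided by that factor.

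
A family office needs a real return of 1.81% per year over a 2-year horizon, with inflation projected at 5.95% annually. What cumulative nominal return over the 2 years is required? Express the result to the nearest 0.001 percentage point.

16.354%

Required annual nominal rate: (1+1.81%)(1+5.95%) − 1 = 7.867695%.
Cumulative over 2 years: (1 + 0.07867695)^2 − 1 ≈ 0.16354.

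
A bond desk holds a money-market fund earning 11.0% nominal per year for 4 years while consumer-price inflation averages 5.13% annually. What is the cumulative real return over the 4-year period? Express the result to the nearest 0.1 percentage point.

24.3%

The annual real rate is (1+11.0%)/(1+5.13%) − 1 = 5.5836%.
Compounded over 4 years: (1 + 0.055836)^4 − 1 ≈ 0.24275.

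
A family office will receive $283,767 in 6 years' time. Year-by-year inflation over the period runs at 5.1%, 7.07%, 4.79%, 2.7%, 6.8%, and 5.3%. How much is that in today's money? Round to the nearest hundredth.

Price-level factor over 6 years: 1.051 × 1.0707 × 1.0479 × 1.027 × 1.068 × 1.053 ≈ 1.3619476872.
Purchasing power today: $283,767 divided by that factor.

$208,353.82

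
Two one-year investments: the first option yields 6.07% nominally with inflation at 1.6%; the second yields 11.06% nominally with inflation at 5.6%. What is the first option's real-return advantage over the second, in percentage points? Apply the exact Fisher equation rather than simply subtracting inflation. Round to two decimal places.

The first option real return: 1.0607/1.016 − 1 = 4.400%.
The second real return: 1.1106/1.056 − 1 = 5.170%.
Difference: 4.400 − 5.170 = -0.770 pp.

-0.77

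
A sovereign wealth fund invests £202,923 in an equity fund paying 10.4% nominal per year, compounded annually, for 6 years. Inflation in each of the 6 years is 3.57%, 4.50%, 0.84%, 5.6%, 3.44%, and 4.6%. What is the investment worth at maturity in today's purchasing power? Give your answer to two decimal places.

Nominal value at maturity: £202,923 × (1 + 10.4%)^6 ≈ £367,405.55.
Price-level factor over 6 years: 1.0357 × 1.0450 × 1.0084 × 1.056 × 1.0344 × 1.046 ≈ 1.2470021961.
The maturity value deflated by that factor is the answer in today's purchasing power.

£294,631.04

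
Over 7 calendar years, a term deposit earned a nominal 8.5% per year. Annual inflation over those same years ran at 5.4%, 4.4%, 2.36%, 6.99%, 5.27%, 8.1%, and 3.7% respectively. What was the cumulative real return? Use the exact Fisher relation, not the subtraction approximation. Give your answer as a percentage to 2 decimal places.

24.48%

Cumulative inflation factor: 1.054 × 1.044 × 1.0236 × 1.0699 × 1.0527 × 1.081 × 1.037 ≈ 1.42208.
Nominal growth factor: 1.77014. Real growth factor = 1.77014 / 1.42208 ≈ 1.24476.
Total real return ≈ 24.4757%.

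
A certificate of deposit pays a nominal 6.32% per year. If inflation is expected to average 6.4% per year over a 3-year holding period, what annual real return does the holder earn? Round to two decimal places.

-0.08%

With constant rates the annual real return is the same each year: (1+6.32%)/(1+6.4%) − 1 = -0.00075.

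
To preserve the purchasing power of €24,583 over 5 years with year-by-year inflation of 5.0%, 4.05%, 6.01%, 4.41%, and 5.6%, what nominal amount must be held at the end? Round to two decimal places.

Cumulative price-level factor: 1.050 × 1.0405 × 1.0601 × 1.0441 × 1.056 ≈ 1.2769804019.
The nominal amount required is €24,583 scaled up by that factor.

€31,392.01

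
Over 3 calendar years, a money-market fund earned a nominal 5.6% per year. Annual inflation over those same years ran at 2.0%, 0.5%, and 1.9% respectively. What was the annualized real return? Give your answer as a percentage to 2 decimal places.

4.08%

Cumulative inflation factor: 1.020 × 1.005 × 1.019 ≈ 1.04458.
Nominal growth factor: 1.17758. Real growth factor = 1.17758 / 1.04458 ≈ 1.12733.
Annualized: 1.12733^(1/3) − 1 ≈ 0.04076.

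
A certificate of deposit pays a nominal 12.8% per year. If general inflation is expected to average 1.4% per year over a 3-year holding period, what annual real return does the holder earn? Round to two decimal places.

With constant rates the annual real return is the same each year: (1+12.8%)/(1+1.4%) − 1 = 0.11243.

11.24%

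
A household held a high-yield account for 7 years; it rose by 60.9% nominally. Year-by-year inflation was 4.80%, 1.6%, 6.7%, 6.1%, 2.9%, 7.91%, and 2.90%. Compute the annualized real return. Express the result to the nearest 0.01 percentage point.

2.25%

Cumulative inflation factor: 1.0480 × 1.016 × 1.067 × 1.061 × 1.029 × 1.0791 × 1.0290 ≈ 1.37730.
Nominal growth factor: 1.60900. Real growth factor = 1.60900 / 1.37730 ≈ 1.16823.
Annualized: 1.16823^(1/7) − 1 ≈ 0.02246.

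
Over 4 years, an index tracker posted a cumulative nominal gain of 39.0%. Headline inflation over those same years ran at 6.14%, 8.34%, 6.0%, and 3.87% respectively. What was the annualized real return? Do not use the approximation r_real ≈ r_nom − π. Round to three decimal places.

2.362%

Cumulative inflation factor: 1.0614 × 1.0834 × 1.060 × 1.0387 ≈ 1.26609.
Nominal growth factor: 1.39000. Real growth factor = 1.39000 / 1.26609 ≈ 1.09787.
Annualized: 1.09787^(1/4) − 1 ≈ 0.02362.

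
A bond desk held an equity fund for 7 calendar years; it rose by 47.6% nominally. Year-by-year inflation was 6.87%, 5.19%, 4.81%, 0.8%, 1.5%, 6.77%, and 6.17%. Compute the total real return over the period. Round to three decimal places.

8.013%

Cumulative inflation factor: 1.0687 × 1.0519 × 1.0481 × 1.008 × 1.015 × 1.0677 × 1.0617 ≈ 1.36650.
Nominal growth factor: 1.47600. Real growth factor = 1.47600 / 1.36650 ≈ 1.08013.
Total real return ≈ 8.0129%.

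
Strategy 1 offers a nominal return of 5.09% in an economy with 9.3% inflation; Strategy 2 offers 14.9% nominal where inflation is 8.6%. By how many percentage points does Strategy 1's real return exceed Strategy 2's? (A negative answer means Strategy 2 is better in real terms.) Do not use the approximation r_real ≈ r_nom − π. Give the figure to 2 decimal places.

Strategy 1 real return: 1.0509/1.093 − 1 = -3.852%.
Strategy 2 real return: 1.149/1.086 − 1 = 5.801%.
Difference: -3.852 − 5.801 = -9.653 pp.

-9.65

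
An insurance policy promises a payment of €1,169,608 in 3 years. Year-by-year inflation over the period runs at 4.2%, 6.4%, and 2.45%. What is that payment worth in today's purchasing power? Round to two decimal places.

Price-level factor over 3 years: 1.042 × 1.064 × 1.0245 = 1.135850856.
Purchasing power today: €1,169,608 divided by that factor.

€1,029,719.70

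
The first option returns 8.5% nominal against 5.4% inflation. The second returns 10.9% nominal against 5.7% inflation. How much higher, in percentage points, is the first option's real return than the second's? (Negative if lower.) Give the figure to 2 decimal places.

The first option real return: 1.085/1.054 − 1 = 2.941%.
The second real return: 1.109/1.057 − 1 = 4.920%.
Difference: 2.941 − 4.920 = -1.979 pp.

-1.98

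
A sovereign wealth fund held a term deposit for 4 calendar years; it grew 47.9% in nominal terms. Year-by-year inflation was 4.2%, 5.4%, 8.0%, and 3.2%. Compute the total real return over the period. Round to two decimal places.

Cumulative inflation factor: 1.042 × 1.054 × 1.080 × 1.032 ≈ 1.22409.
Nominal growth factor: 1.47900. Real growth factor = 1.47900 / 1.22409 ≈ 1.20825.
Total real return ≈ 20.8249%.

20.82%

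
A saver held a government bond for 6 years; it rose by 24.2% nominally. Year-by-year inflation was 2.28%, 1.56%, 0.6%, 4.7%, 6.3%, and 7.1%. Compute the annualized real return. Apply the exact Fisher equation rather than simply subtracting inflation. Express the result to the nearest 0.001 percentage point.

Cumulative inflation factor: 1.0228 × 1.0156 × 1.006 × 1.047 × 1.063 × 1.071 ≈ 1.24561.
Nominal growth factor: 1.24200. Real growth factor = 1.24200 / 1.24561 ≈ 0.99710.
Annualized: 0.99710^(1/6) − 1 ≈ -0.00048.

-0.048%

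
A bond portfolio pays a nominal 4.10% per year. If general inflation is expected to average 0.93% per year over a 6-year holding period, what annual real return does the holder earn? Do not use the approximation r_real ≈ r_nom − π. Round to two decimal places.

3.14%

With constant rates the annual real return is the same each year: (1+4.10%)/(1+0.93%) − 1 = 0.03141.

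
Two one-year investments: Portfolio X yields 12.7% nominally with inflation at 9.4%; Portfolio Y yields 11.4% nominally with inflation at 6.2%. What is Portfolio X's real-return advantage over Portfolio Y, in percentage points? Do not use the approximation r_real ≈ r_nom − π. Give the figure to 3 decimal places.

Portfolio X real return: 1.127/1.094 − 1 = 3.0165%.
Portfolio Y real return: 1.114/1.062 − 1 = 4.8964%.
Difference: 3.0165 − 4.8964 = -1.8799 pp.

-1.880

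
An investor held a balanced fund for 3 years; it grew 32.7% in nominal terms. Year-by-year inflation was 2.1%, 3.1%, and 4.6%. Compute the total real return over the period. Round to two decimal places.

20.52%

Cumulative inflation factor: 1.021 × 1.031 × 1.046 ≈ 1.10107.
Nominal growth factor: 1.32700. Real growth factor = 1.32700 / 1.10107 ≈ 1.20519.
Total real return ≈ 20.5188%.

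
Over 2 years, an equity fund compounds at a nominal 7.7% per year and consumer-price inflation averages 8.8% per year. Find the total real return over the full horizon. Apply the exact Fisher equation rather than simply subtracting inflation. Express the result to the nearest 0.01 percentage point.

The annual real rate is (1+7.7%)/(1+8.8%) − 1 = -1.0110%.
Compounded over 2 years: (1 + -0.010110)^2 − 1 ≈ -0.02012.

-2.01%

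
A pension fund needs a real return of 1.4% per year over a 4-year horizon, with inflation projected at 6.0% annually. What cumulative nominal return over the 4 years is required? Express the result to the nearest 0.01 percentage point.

33.47%

Required annual nominal rate: (1+1.4%)(1+6.0%) − 1 = 7.484%.
Cumulative over 4 years: (1 + 0.07484)^4 − 1 ≈ 0.33467.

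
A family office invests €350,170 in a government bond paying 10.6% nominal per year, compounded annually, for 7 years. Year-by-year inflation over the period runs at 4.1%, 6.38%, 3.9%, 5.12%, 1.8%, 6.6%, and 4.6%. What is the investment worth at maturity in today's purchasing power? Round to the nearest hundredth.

Nominal value at maturity: €350,170 × (1 + 10.6%)^7 ≈ €708,867.11.
Price-level factor over 7 years: 1.041 × 1.0638 × 1.039 × 1.0512 × 1.018 × 1.066 × 1.046 ≈ 1.3729296446.
Dividing the nominal maturity value by the price-level factor gives the value in today's money.

€516,317.14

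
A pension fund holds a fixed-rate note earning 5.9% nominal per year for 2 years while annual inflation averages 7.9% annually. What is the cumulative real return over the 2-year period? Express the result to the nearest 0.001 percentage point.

-3.673%

The annual real rate is (1+5.9%)/(1+7.9%) − 1 = -1.8536%.
Compounded over 2 years: (1 + -0.018536)^2 − 1 ≈ -0.03673.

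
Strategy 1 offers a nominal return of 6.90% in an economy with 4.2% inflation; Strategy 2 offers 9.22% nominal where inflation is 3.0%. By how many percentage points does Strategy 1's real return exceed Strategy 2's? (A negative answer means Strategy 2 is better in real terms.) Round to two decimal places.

-3.45

Strategy 1 real return: 1.0690/1.042 − 1 = 2.591%.
Strategy 2 real return: 1.0922/1.030 − 1 = 6.039%.
Difference: 2.591 − 6.039 = -3.448 pp.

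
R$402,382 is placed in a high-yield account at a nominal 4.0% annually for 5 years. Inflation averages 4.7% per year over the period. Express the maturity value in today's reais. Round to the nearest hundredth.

Nominal value at maturity: R$402,382 × (1 + 4.0%)^5 ≈ R$489,559.23.
Price-level factor over 5 years: (1 + 4.7%)^5 ≈ 1.2581528578.
Dividing the nominal maturity value by the price-level factor gives the value in today's money.

R$389,109.50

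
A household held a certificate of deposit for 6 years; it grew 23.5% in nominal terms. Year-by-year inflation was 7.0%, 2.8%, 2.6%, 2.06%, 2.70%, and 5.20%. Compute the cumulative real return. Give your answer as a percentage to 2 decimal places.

-0.76%

Cumulative inflation factor: 1.070 × 1.028 × 1.026 × 1.0206 × 1.0270 × 1.0520 ≈ 1.24442.
Nominal growth factor: 1.23500. Real growth factor = 1.23500 / 1.24442 ≈ 0.99243.
Total real return ≈ -0.7568%.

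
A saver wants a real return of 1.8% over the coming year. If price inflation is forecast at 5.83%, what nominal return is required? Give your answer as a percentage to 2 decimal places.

7.73%

By the Fisher equation, 1 + r_nom = (1 + 1.8%)(1 + 5.83%) = 1.018 × 1.0583 = 1.0773494.
So r_nom = 7.73494%.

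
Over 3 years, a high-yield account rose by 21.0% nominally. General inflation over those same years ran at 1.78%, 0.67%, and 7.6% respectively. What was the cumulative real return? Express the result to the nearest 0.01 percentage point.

Cumulative inflation factor: 1.0178 × 1.0067 × 1.076 ≈ 1.10249.
Nominal growth factor: 1.21000. Real growth factor = 1.21000 / 1.10249 ≈ 1.09752.
Total real return ≈ 9.7515%.

9.75%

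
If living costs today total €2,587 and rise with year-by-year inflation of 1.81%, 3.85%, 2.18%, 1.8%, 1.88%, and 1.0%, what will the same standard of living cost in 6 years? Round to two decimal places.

€2,927.64

Cumulative price-level factor: 1.0181 × 1.0385 × 1.0218 × 1.018 × 1.0188 × 1.010 ≈ 1.1316729227.
The nominal amount required is €2,587 scaled up by that factor.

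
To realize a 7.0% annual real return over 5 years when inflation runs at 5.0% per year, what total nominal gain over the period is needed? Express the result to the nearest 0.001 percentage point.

Required annual nominal rate: (1+7.0%)(1+5.0%) − 1 = 12.35%.
Cumulative over 5 years: (1 + 0.1235)^5 − 1 ≈ 0.79005.

79.005%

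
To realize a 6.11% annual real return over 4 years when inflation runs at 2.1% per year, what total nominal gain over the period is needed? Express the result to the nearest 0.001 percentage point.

37.762%

Required annual nominal rate: (1+6.11%)(1+2.1%) − 1 = 8.33831%.
Cumulative over 4 years: (1 + 0.0833831)^4 − 1 ≈ 0.37762.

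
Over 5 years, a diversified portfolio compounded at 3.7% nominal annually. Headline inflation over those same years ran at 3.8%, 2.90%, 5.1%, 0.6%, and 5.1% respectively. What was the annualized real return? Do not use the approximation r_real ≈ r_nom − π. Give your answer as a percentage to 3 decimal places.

0.206%

Cumulative inflation factor: 1.038 × 1.0290 × 1.051 × 1.006 × 1.051 ≈ 1.18691.
Nominal growth factor: 1.19921. Real growth factor = 1.19921 / 1.18691 ≈ 1.01036.
Annualized: 1.01036^(1/5) − 1 ≈ 0.00206.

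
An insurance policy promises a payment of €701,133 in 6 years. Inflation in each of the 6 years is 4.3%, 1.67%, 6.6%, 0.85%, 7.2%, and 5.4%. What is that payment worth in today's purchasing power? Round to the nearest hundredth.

Price-level factor over 6 years: 1.043 × 1.0167 × 1.066 × 1.0085 × 1.072 × 1.054 ≈ 1.2880883000.
Purchasing power today: €701,133 divided by that factor.

€544,320.60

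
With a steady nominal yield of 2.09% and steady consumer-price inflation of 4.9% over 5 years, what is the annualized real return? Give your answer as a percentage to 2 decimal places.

With constant rates the annual real return is the same each year: (1+2.09%)/(1+4.9%) − 1 = -0.02679.

-2.68%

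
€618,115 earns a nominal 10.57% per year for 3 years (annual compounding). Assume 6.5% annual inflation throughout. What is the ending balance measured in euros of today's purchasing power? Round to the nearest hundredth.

Nominal value at maturity: €618,115 × (1 + 10.57%)^3 ≈ €835,566.87.
Price-level factor over 3 years: (1 + 6.5%)^3 = 1.207949625.
The maturity value deflated by that factor is the answer in today's purchasing power.

€691,723.27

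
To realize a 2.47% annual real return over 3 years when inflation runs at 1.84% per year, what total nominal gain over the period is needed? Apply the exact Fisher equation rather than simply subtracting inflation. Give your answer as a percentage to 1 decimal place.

Required annual nominal rate: (1+2.47%)(1+1.84%) − 1 = 4.355448%.
Cumulative over 3 years: (1 + 0.04355448)^3 − 1 ≈ 0.13644.

13.6%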